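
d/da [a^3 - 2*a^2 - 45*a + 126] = 3*a^2 - 4*a - 45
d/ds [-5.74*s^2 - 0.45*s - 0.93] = -11.48*s - 0.45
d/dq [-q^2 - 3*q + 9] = -2*q - 3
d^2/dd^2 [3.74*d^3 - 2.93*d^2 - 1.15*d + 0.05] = 22.44*d - 5.86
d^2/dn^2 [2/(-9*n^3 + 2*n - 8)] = 4*(27*n*(9*n^3 - 2*n + 8) - (27*n^2 - 2)^2)/(9*n^3 - 2*n + 8)^3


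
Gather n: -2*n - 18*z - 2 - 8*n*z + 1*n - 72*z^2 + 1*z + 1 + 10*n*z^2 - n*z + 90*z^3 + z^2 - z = n*(10*z^2 - 9*z - 1) + 90*z^3 - 71*z^2 - 18*z - 1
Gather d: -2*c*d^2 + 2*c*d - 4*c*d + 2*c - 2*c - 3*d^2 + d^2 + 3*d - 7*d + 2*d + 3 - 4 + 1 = d^2*(-2*c - 2) + d*(-2*c - 2)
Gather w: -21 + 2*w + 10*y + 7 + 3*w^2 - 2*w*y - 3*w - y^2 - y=3*w^2 + w*(-2*y - 1) - y^2 + 9*y - 14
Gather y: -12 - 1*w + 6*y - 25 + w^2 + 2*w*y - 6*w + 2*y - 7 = w^2 - 7*w + y*(2*w + 8) - 44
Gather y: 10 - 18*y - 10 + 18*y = 0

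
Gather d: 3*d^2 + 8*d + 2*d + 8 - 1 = 3*d^2 + 10*d + 7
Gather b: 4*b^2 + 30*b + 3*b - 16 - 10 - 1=4*b^2 + 33*b - 27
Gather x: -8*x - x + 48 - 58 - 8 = -9*x - 18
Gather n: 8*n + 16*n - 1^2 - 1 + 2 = 24*n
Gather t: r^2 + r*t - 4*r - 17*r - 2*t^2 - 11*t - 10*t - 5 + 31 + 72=r^2 - 21*r - 2*t^2 + t*(r - 21) + 98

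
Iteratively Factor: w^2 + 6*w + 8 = (w + 2)*(w + 4)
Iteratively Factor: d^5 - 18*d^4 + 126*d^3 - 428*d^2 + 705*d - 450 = (d - 5)*(d^4 - 13*d^3 + 61*d^2 - 123*d + 90) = (d - 5)*(d - 2)*(d^3 - 11*d^2 + 39*d - 45) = (d - 5)^2*(d - 2)*(d^2 - 6*d + 9) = (d - 5)^2*(d - 3)*(d - 2)*(d - 3)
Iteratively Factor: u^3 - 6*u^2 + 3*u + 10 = (u - 5)*(u^2 - u - 2) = (u - 5)*(u - 2)*(u + 1)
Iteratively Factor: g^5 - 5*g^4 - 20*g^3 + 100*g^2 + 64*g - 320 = (g - 5)*(g^4 - 20*g^2 + 64) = (g - 5)*(g - 2)*(g^3 + 2*g^2 - 16*g - 32) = (g - 5)*(g - 2)*(g + 4)*(g^2 - 2*g - 8) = (g - 5)*(g - 2)*(g + 2)*(g + 4)*(g - 4)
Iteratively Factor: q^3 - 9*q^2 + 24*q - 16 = (q - 4)*(q^2 - 5*q + 4) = (q - 4)^2*(q - 1)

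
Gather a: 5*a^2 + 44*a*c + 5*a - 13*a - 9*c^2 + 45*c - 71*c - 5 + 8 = 5*a^2 + a*(44*c - 8) - 9*c^2 - 26*c + 3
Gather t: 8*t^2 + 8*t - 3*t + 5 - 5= 8*t^2 + 5*t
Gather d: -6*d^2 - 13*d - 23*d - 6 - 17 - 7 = -6*d^2 - 36*d - 30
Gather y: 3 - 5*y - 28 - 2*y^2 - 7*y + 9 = -2*y^2 - 12*y - 16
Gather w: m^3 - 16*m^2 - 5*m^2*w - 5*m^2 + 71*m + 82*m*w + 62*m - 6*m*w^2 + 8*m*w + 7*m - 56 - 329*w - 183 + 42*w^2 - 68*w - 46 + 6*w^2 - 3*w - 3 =m^3 - 21*m^2 + 140*m + w^2*(48 - 6*m) + w*(-5*m^2 + 90*m - 400) - 288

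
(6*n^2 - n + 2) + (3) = 6*n^2 - n + 5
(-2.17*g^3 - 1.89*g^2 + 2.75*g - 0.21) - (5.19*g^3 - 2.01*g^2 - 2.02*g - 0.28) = -7.36*g^3 + 0.12*g^2 + 4.77*g + 0.07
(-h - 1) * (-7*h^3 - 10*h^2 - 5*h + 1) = 7*h^4 + 17*h^3 + 15*h^2 + 4*h - 1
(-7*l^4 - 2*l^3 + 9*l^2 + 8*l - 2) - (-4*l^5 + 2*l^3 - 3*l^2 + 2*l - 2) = 4*l^5 - 7*l^4 - 4*l^3 + 12*l^2 + 6*l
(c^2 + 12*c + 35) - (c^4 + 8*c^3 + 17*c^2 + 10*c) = -c^4 - 8*c^3 - 16*c^2 + 2*c + 35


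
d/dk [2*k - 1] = 2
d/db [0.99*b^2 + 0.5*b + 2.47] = 1.98*b + 0.5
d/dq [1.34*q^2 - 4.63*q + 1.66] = 2.68*q - 4.63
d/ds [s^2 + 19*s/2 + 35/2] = 2*s + 19/2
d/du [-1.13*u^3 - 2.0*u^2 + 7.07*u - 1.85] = -3.39*u^2 - 4.0*u + 7.07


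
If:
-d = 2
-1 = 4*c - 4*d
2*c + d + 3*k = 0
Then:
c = -9/4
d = -2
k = 13/6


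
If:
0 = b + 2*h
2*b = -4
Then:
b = -2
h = 1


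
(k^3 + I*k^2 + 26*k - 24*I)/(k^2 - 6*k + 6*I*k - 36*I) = (k^2 - 5*I*k - 4)/(k - 6)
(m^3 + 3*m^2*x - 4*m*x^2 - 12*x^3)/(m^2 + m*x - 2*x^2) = (-m^2 - m*x + 6*x^2)/(-m + x)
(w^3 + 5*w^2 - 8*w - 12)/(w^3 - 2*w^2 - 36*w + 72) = (w + 1)/(w - 6)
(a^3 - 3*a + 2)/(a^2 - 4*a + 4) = (a^3 - 3*a + 2)/(a^2 - 4*a + 4)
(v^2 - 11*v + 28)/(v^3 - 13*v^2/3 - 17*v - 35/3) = 3*(v - 4)/(3*v^2 + 8*v + 5)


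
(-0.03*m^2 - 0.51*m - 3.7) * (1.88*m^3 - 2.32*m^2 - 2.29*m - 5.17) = -0.0564*m^5 - 0.8892*m^4 - 5.7041*m^3 + 9.907*m^2 + 11.1097*m + 19.129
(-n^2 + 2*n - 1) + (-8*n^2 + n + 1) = -9*n^2 + 3*n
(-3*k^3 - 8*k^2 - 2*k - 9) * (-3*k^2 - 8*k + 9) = 9*k^5 + 48*k^4 + 43*k^3 - 29*k^2 + 54*k - 81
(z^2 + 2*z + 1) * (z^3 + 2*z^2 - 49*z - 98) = z^5 + 4*z^4 - 44*z^3 - 194*z^2 - 245*z - 98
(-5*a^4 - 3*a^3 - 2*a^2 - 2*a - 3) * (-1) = 5*a^4 + 3*a^3 + 2*a^2 + 2*a + 3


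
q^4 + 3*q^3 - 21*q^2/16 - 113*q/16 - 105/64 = (q - 3/2)*(q + 1/4)*(q + 7/4)*(q + 5/2)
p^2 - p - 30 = (p - 6)*(p + 5)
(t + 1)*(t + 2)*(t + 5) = t^3 + 8*t^2 + 17*t + 10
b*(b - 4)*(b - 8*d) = b^3 - 8*b^2*d - 4*b^2 + 32*b*d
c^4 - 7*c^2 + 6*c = c*(c - 2)*(c - 1)*(c + 3)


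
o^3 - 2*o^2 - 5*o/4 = o*(o - 5/2)*(o + 1/2)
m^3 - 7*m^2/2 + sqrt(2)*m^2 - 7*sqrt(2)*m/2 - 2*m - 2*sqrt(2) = (m - 4)*(m + 1/2)*(m + sqrt(2))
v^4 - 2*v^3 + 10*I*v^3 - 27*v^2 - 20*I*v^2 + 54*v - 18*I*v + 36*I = (v - 2)*(v + I)*(v + 3*I)*(v + 6*I)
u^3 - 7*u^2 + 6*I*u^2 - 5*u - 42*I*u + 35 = (u - 7)*(u + I)*(u + 5*I)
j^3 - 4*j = j*(j - 2)*(j + 2)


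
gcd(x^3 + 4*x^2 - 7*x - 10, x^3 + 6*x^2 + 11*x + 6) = x + 1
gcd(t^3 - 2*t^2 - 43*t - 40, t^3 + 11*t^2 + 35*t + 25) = t^2 + 6*t + 5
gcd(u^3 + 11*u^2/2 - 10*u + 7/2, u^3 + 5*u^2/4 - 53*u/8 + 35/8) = u - 1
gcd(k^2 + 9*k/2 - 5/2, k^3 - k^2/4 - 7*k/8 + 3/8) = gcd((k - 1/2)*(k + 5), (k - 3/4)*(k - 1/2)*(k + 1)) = k - 1/2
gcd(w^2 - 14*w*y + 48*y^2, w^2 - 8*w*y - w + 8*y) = -w + 8*y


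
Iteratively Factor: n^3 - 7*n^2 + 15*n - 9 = (n - 3)*(n^2 - 4*n + 3) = (n - 3)^2*(n - 1)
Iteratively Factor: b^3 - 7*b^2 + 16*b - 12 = (b - 2)*(b^2 - 5*b + 6) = (b - 2)^2*(b - 3)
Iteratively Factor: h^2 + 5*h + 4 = (h + 1)*(h + 4)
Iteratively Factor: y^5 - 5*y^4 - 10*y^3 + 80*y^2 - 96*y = (y - 3)*(y^4 - 2*y^3 - 16*y^2 + 32*y) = (y - 4)*(y - 3)*(y^3 + 2*y^2 - 8*y) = y*(y - 4)*(y - 3)*(y^2 + 2*y - 8) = y*(y - 4)*(y - 3)*(y - 2)*(y + 4)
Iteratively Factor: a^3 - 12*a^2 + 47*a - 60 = (a - 5)*(a^2 - 7*a + 12) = (a - 5)*(a - 3)*(a - 4)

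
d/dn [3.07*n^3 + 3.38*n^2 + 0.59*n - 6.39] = 9.21*n^2 + 6.76*n + 0.59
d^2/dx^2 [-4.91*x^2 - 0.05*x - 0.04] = -9.82000000000000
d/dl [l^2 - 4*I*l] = 2*l - 4*I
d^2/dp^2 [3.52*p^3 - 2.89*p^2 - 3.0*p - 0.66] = 21.12*p - 5.78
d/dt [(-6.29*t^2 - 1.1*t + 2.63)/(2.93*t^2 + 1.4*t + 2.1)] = (-5.583*t^2 - 41.8298*t - 5.992)/(8.5849*t^4 + 8.204*t^3 + 14.266*t^2 + 5.88*t + 4.41)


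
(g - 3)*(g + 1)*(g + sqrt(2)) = g^3 - 2*g^2 + sqrt(2)*g^2 - 3*g - 2*sqrt(2)*g - 3*sqrt(2)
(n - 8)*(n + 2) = n^2 - 6*n - 16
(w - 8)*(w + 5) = w^2 - 3*w - 40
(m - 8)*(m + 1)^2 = m^3 - 6*m^2 - 15*m - 8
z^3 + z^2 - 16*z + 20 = (z - 2)^2*(z + 5)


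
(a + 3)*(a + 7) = a^2 + 10*a + 21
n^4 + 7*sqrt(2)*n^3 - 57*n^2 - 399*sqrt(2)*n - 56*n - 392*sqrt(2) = (n - 8)*(n + 1)*(n + 7)*(n + 7*sqrt(2))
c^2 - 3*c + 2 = (c - 2)*(c - 1)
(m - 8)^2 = m^2 - 16*m + 64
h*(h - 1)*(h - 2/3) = h^3 - 5*h^2/3 + 2*h/3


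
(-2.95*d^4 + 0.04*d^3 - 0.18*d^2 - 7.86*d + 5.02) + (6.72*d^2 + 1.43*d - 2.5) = -2.95*d^4 + 0.04*d^3 + 6.54*d^2 - 6.43*d + 2.52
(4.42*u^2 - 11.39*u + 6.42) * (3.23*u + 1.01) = 14.2766*u^3 - 32.3255*u^2 + 9.2327*u + 6.4842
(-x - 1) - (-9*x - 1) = 8*x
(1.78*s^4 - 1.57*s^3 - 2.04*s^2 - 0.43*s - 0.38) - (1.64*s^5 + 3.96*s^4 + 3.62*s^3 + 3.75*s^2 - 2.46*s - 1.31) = -1.64*s^5 - 2.18*s^4 - 5.19*s^3 - 5.79*s^2 + 2.03*s + 0.93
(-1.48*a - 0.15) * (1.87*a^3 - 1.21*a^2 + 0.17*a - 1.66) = -2.7676*a^4 + 1.5103*a^3 - 0.0701*a^2 + 2.4313*a + 0.249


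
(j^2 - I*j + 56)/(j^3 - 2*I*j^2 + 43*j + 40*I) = (j + 7*I)/(j^2 + 6*I*j - 5)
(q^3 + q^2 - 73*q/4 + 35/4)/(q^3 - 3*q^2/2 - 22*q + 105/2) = (q - 1/2)/(q - 3)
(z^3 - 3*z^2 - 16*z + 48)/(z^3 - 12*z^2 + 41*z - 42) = (z^2 - 16)/(z^2 - 9*z + 14)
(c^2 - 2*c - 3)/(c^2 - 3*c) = (c + 1)/c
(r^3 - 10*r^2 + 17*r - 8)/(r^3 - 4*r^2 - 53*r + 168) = (r^2 - 2*r + 1)/(r^2 + 4*r - 21)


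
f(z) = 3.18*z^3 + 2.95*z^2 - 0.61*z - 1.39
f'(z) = 9.54*z^2 + 5.9*z - 0.61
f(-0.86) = -0.71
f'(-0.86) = 1.37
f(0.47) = -0.69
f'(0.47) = 4.27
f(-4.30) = -197.05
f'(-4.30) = 150.41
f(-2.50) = -31.12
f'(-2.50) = 44.26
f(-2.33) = -24.18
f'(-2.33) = 37.43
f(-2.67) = -39.26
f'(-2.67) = 51.65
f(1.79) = 25.21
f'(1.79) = 40.52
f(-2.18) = -18.99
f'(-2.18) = 31.87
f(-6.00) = -578.41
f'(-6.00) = 307.43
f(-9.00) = -2075.17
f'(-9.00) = 719.03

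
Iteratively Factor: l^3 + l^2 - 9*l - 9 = (l + 1)*(l^2 - 9) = (l - 3)*(l + 1)*(l + 3)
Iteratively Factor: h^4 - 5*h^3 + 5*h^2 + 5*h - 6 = (h + 1)*(h^3 - 6*h^2 + 11*h - 6) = (h - 1)*(h + 1)*(h^2 - 5*h + 6) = (h - 2)*(h - 1)*(h + 1)*(h - 3)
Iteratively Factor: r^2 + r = (r + 1)*(r)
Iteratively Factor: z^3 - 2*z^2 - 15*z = (z - 5)*(z^2 + 3*z) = z*(z - 5)*(z + 3)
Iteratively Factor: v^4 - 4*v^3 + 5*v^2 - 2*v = (v - 1)*(v^3 - 3*v^2 + 2*v) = (v - 1)^2*(v^2 - 2*v) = (v - 2)*(v - 1)^2*(v)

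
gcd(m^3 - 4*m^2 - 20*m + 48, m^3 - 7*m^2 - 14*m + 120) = m^2 - 2*m - 24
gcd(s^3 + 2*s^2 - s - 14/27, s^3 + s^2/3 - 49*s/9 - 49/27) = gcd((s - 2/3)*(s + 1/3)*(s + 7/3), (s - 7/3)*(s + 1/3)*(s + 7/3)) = s^2 + 8*s/3 + 7/9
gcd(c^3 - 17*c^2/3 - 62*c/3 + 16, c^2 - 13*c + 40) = c - 8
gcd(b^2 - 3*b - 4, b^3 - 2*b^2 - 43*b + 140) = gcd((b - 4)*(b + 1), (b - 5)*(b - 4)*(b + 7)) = b - 4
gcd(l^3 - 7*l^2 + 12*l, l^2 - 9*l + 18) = l - 3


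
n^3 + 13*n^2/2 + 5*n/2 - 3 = (n - 1/2)*(n + 1)*(n + 6)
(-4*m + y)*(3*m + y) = -12*m^2 - m*y + y^2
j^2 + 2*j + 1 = (j + 1)^2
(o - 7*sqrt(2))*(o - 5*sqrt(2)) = o^2 - 12*sqrt(2)*o + 70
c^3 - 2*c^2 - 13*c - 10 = (c - 5)*(c + 1)*(c + 2)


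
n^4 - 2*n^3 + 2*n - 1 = (n - 1)^3*(n + 1)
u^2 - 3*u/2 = u*(u - 3/2)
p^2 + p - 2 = (p - 1)*(p + 2)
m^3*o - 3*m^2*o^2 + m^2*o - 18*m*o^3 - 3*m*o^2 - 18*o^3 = (m - 6*o)*(m + 3*o)*(m*o + o)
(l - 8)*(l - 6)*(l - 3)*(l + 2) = l^4 - 15*l^3 + 56*l^2 + 36*l - 288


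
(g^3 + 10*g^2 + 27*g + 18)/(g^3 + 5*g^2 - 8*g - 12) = (g + 3)/(g - 2)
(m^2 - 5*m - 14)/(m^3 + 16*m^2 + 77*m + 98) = (m - 7)/(m^2 + 14*m + 49)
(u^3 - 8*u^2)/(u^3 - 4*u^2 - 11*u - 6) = u^2*(8 - u)/(-u^3 + 4*u^2 + 11*u + 6)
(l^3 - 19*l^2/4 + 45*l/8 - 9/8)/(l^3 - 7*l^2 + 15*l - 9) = (8*l^2 - 14*l + 3)/(8*(l^2 - 4*l + 3))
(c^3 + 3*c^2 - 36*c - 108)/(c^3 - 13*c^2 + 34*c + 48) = (c^2 + 9*c + 18)/(c^2 - 7*c - 8)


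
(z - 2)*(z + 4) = z^2 + 2*z - 8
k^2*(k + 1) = k^3 + k^2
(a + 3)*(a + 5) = a^2 + 8*a + 15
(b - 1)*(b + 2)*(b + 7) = b^3 + 8*b^2 + 5*b - 14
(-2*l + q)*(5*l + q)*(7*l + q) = -70*l^3 + 11*l^2*q + 10*l*q^2 + q^3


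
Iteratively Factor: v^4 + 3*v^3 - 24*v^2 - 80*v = (v + 4)*(v^3 - v^2 - 20*v) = (v - 5)*(v + 4)*(v^2 + 4*v) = (v - 5)*(v + 4)^2*(v)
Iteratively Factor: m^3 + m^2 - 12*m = (m)*(m^2 + m - 12) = m*(m + 4)*(m - 3)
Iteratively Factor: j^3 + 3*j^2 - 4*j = (j - 1)*(j^2 + 4*j) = j*(j - 1)*(j + 4)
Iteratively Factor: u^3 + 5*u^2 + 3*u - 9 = (u - 1)*(u^2 + 6*u + 9) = (u - 1)*(u + 3)*(u + 3)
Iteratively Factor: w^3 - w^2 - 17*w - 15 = (w - 5)*(w^2 + 4*w + 3) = (w - 5)*(w + 1)*(w + 3)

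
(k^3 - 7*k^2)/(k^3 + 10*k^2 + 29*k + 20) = k^2*(k - 7)/(k^3 + 10*k^2 + 29*k + 20)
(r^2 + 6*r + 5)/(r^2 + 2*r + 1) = (r + 5)/(r + 1)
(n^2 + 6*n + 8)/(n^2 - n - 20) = (n + 2)/(n - 5)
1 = 1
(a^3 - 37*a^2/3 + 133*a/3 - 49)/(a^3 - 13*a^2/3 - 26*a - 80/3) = (-3*a^3 + 37*a^2 - 133*a + 147)/(-3*a^3 + 13*a^2 + 78*a + 80)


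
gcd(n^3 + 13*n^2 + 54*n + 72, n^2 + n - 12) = n + 4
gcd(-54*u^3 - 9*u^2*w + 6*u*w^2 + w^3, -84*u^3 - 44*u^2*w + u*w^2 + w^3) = 6*u + w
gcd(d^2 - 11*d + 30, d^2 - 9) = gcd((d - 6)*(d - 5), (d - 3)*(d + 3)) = 1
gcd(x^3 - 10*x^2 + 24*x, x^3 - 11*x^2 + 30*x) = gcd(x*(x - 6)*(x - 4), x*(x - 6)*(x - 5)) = x^2 - 6*x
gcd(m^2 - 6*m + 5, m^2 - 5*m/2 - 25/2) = m - 5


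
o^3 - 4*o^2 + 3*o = o*(o - 3)*(o - 1)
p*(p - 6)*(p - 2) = p^3 - 8*p^2 + 12*p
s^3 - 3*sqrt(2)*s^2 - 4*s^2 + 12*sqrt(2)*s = s*(s - 4)*(s - 3*sqrt(2))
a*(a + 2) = a^2 + 2*a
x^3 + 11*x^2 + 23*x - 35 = (x - 1)*(x + 5)*(x + 7)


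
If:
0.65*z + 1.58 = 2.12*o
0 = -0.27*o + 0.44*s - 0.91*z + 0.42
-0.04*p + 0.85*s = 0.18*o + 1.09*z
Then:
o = 0.306603773584906*z + 0.745283018867924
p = 19.3171901801029*z - 13.9195433104631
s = 2.25632504288165*z - 0.49721269296741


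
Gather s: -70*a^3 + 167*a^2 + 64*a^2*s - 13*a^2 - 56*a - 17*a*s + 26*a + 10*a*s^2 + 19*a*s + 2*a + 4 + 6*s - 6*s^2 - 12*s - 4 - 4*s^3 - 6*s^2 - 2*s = -70*a^3 + 154*a^2 - 28*a - 4*s^3 + s^2*(10*a - 12) + s*(64*a^2 + 2*a - 8)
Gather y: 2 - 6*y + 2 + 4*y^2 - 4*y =4*y^2 - 10*y + 4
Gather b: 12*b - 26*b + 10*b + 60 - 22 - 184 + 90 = -4*b - 56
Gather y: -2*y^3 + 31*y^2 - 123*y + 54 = -2*y^3 + 31*y^2 - 123*y + 54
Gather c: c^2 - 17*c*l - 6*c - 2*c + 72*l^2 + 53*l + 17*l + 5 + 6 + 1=c^2 + c*(-17*l - 8) + 72*l^2 + 70*l + 12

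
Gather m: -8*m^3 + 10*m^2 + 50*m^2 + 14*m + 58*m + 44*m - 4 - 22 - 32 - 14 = -8*m^3 + 60*m^2 + 116*m - 72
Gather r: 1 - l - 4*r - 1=-l - 4*r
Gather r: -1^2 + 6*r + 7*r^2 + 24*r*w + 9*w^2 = 7*r^2 + r*(24*w + 6) + 9*w^2 - 1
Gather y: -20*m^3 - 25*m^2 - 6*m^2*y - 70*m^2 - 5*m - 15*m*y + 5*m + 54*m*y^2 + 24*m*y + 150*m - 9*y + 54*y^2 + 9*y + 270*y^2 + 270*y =-20*m^3 - 95*m^2 + 150*m + y^2*(54*m + 324) + y*(-6*m^2 + 9*m + 270)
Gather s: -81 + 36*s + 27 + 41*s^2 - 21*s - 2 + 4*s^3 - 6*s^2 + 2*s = 4*s^3 + 35*s^2 + 17*s - 56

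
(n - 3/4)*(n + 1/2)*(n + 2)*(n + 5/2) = n^4 + 17*n^3/4 + 7*n^2/2 - 47*n/16 - 15/8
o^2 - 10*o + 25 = (o - 5)^2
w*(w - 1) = w^2 - w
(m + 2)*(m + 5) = m^2 + 7*m + 10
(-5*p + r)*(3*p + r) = -15*p^2 - 2*p*r + r^2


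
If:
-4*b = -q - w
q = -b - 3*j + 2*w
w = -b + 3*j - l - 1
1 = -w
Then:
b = q/4 - 1/4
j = -5*q/12 - 7/12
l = -3*q/2 - 3/2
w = -1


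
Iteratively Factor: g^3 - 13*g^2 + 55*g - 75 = (g - 5)*(g^2 - 8*g + 15) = (g - 5)^2*(g - 3)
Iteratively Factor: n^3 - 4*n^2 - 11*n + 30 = (n + 3)*(n^2 - 7*n + 10) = (n - 2)*(n + 3)*(n - 5)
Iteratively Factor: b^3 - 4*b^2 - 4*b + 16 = (b - 4)*(b^2 - 4) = (b - 4)*(b - 2)*(b + 2)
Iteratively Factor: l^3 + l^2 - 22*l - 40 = (l - 5)*(l^2 + 6*l + 8) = (l - 5)*(l + 2)*(l + 4)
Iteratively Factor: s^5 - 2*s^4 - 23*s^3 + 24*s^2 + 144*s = (s - 4)*(s^4 + 2*s^3 - 15*s^2 - 36*s) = s*(s - 4)*(s^3 + 2*s^2 - 15*s - 36) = s*(s - 4)*(s + 3)*(s^2 - s - 12) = s*(s - 4)*(s + 3)^2*(s - 4)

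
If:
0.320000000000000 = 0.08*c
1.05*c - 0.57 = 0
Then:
No Solution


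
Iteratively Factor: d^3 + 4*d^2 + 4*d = (d + 2)*(d^2 + 2*d) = (d + 2)^2*(d)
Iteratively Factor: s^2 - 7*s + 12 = (s - 3)*(s - 4)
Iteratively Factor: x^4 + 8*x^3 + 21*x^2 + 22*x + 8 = (x + 4)*(x^3 + 4*x^2 + 5*x + 2) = (x + 1)*(x + 4)*(x^2 + 3*x + 2) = (x + 1)^2*(x + 4)*(x + 2)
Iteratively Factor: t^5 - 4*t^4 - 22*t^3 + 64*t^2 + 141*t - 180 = (t - 5)*(t^4 + t^3 - 17*t^2 - 21*t + 36) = (t - 5)*(t - 4)*(t^3 + 5*t^2 + 3*t - 9) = (t - 5)*(t - 4)*(t + 3)*(t^2 + 2*t - 3) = (t - 5)*(t - 4)*(t + 3)^2*(t - 1)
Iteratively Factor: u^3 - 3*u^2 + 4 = (u - 2)*(u^2 - u - 2) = (u - 2)*(u + 1)*(u - 2)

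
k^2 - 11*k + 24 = (k - 8)*(k - 3)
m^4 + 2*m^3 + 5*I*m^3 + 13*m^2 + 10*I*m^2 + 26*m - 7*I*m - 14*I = (m + 2)*(m - I)^2*(m + 7*I)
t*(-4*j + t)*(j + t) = -4*j^2*t - 3*j*t^2 + t^3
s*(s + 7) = s^2 + 7*s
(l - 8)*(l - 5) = l^2 - 13*l + 40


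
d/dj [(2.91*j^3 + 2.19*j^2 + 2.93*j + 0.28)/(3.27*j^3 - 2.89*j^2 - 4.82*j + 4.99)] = (-3.5527136788005e-15*j^5 - 15.5712*j^4 - 47.2146*j^3 + 38.7278*j^2 + 23.4746*j + 15.9703)/(10.6929*j^6 - 18.9006*j^5 - 23.1707*j^4 + 60.4942*j^3 - 5.6098*j^2 - 48.1036*j + 24.9001)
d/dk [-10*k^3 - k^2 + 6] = 2*k*(-15*k - 1)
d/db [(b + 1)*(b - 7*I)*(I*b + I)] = I*(b + 1)*(3*b + 1 - 14*I)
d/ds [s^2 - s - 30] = 2*s - 1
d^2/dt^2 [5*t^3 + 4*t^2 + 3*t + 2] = 30*t + 8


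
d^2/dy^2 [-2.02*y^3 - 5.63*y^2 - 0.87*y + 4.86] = -12.12*y - 11.26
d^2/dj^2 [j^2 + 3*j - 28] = 2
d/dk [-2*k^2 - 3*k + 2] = -4*k - 3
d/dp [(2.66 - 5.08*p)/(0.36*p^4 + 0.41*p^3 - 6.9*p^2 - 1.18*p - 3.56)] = (5.4864*p^4 + 0.3352*p^3 - 38.3238*p^2 + 36.708*p + 21.2236)/(0.1296*p^8 + 0.2952*p^7 - 4.7999*p^6 - 6.5076*p^5 + 44.0792*p^4 + 13.3648*p^3 + 50.5204*p^2 + 8.4016*p + 12.6736)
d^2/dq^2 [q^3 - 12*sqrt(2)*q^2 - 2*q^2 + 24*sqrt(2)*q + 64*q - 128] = 6*q - 24*sqrt(2) - 4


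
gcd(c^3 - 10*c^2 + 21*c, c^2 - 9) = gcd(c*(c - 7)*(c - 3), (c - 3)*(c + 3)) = c - 3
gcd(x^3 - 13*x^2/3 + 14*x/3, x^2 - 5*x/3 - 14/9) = x - 7/3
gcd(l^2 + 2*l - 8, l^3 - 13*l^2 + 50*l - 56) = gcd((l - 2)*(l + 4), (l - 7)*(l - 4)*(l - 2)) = l - 2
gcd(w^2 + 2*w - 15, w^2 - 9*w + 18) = w - 3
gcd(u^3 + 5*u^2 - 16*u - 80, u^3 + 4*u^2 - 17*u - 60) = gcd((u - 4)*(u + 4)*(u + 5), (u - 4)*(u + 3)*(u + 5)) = u^2 + u - 20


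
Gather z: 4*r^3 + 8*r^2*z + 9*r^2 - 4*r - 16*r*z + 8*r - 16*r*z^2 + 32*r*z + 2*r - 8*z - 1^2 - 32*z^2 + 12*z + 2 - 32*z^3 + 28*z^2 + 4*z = 4*r^3 + 9*r^2 + 6*r - 32*z^3 + z^2*(-16*r - 4) + z*(8*r^2 + 16*r + 8) + 1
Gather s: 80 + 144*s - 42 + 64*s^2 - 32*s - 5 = 64*s^2 + 112*s + 33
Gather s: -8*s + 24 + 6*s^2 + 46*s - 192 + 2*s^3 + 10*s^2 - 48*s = 2*s^3 + 16*s^2 - 10*s - 168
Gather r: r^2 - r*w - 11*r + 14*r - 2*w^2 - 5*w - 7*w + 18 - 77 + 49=r^2 + r*(3 - w) - 2*w^2 - 12*w - 10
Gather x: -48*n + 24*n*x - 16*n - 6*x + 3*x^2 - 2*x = -64*n + 3*x^2 + x*(24*n - 8)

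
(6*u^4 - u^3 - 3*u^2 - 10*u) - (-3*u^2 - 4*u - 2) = 6*u^4 - u^3 - 6*u + 2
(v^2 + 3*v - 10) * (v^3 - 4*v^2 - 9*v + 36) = v^5 - v^4 - 31*v^3 + 49*v^2 + 198*v - 360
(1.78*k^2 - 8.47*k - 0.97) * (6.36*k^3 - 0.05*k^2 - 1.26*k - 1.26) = 11.3208*k^5 - 53.9582*k^4 - 7.9885*k^3 + 8.4779*k^2 + 11.8944*k + 1.2222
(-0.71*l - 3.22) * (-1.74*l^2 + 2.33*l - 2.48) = 1.2354*l^3 + 3.9485*l^2 - 5.7418*l + 7.9856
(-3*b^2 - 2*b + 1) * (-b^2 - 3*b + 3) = 3*b^4 + 11*b^3 - 4*b^2 - 9*b + 3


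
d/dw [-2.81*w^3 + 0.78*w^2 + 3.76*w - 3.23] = -8.43*w^2 + 1.56*w + 3.76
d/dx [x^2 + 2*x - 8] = 2*x + 2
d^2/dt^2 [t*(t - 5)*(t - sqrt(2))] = 6*t - 10 - 2*sqrt(2)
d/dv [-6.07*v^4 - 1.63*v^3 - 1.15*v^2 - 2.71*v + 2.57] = -24.28*v^3 - 4.89*v^2 - 2.3*v - 2.71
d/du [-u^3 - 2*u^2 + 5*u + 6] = -3*u^2 - 4*u + 5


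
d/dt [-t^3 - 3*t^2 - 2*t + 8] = -3*t^2 - 6*t - 2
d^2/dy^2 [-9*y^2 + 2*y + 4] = -18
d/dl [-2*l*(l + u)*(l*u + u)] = 2*u*(-3*l^2 - 2*l*u - 2*l - u)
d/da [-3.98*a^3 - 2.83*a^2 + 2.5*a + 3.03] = -11.94*a^2 - 5.66*a + 2.5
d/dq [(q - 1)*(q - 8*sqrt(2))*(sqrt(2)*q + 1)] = 3*sqrt(2)*q^2 - 30*q - 2*sqrt(2)*q - 8*sqrt(2) + 15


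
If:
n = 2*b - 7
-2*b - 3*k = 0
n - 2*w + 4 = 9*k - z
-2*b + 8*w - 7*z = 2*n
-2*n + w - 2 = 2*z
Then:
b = 19/26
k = -19/39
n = -72/13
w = 64/13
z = 7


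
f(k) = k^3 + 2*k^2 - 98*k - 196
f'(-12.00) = 286.00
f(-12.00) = -460.00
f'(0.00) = -98.00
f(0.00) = -196.00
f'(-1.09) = -98.80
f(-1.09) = -88.10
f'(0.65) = -94.13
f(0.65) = -258.58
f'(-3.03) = -82.58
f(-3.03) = 91.48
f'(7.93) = 122.37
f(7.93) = -348.69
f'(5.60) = 18.48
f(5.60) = -506.46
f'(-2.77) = -86.06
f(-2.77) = 69.55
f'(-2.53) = -88.92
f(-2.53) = 48.55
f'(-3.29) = -78.69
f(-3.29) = 112.46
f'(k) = 3*k^2 + 4*k - 98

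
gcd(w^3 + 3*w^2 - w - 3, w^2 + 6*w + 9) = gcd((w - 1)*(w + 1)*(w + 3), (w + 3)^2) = w + 3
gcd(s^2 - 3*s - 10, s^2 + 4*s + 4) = s + 2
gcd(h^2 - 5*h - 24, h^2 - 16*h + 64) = h - 8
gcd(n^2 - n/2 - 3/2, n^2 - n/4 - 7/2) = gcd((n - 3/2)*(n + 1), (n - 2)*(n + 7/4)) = 1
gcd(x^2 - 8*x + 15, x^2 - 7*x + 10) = x - 5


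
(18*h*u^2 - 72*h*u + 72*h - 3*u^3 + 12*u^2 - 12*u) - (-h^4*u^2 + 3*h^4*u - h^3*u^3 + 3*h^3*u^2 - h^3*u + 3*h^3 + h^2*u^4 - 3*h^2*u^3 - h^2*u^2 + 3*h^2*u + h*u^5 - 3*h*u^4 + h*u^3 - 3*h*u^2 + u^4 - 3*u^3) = h^4*u^2 - 3*h^4*u + h^3*u^3 - 3*h^3*u^2 + h^3*u - 3*h^3 - h^2*u^4 + 3*h^2*u^3 + h^2*u^2 - 3*h^2*u - h*u^5 + 3*h*u^4 - h*u^3 + 21*h*u^2 - 72*h*u + 72*h - u^4 + 12*u^2 - 12*u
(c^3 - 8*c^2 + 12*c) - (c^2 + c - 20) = c^3 - 9*c^2 + 11*c + 20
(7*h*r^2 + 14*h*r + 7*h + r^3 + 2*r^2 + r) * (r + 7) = 7*h*r^3 + 63*h*r^2 + 105*h*r + 49*h + r^4 + 9*r^3 + 15*r^2 + 7*r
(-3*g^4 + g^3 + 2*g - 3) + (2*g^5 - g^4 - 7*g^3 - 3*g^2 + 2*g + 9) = 2*g^5 - 4*g^4 - 6*g^3 - 3*g^2 + 4*g + 6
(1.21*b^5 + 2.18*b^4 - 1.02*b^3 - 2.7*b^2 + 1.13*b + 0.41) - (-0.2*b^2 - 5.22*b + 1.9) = 1.21*b^5 + 2.18*b^4 - 1.02*b^3 - 2.5*b^2 + 6.35*b - 1.49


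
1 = 1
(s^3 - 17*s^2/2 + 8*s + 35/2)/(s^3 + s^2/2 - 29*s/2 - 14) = (2*s^2 - 19*s + 35)/(2*s^2 - s - 28)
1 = 1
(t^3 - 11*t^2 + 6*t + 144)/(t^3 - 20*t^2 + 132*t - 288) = (t + 3)/(t - 6)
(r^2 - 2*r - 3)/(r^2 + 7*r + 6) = (r - 3)/(r + 6)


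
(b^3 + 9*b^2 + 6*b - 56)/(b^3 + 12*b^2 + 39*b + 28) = (b - 2)/(b + 1)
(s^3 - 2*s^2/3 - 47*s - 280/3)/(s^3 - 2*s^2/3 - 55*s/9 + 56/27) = 9*(s^2 - 3*s - 40)/(9*s^2 - 27*s + 8)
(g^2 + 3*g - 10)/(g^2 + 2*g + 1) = (g^2 + 3*g - 10)/(g^2 + 2*g + 1)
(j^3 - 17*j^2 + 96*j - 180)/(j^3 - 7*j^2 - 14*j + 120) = (j - 6)/(j + 4)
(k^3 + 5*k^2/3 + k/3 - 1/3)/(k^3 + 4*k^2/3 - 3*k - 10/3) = (3*k^2 + 2*k - 1)/(3*k^2 + k - 10)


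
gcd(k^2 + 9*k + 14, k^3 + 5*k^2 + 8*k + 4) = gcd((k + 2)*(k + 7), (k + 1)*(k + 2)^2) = k + 2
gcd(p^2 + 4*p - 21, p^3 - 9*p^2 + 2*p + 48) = p - 3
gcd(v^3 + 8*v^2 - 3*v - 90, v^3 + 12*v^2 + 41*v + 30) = v^2 + 11*v + 30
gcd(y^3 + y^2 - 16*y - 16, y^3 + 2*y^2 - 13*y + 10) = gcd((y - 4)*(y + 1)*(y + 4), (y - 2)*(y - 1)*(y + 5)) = 1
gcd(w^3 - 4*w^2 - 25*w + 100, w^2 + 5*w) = w + 5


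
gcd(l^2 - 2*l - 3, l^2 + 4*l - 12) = 1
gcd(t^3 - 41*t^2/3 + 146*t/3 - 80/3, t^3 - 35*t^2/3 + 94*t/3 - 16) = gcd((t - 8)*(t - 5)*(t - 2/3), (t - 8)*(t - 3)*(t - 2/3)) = t^2 - 26*t/3 + 16/3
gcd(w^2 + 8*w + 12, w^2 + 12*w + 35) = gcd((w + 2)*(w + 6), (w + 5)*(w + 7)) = 1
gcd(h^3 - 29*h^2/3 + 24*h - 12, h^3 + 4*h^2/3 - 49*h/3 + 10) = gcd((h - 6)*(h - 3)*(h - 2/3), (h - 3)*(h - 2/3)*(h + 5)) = h^2 - 11*h/3 + 2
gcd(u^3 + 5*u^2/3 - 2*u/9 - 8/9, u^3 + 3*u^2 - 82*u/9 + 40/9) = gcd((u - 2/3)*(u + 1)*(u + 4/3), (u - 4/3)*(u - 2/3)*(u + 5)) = u - 2/3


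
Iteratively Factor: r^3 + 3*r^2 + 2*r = (r + 1)*(r^2 + 2*r) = (r + 1)*(r + 2)*(r)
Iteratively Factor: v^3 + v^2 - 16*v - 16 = (v + 4)*(v^2 - 3*v - 4) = (v + 1)*(v + 4)*(v - 4)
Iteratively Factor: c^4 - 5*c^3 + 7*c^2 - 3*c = (c - 1)*(c^3 - 4*c^2 + 3*c) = (c - 3)*(c - 1)*(c^2 - c) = (c - 3)*(c - 1)^2*(c)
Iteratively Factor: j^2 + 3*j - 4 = (j + 4)*(j - 1)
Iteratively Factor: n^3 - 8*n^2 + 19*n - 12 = (n - 1)*(n^2 - 7*n + 12) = (n - 3)*(n - 1)*(n - 4)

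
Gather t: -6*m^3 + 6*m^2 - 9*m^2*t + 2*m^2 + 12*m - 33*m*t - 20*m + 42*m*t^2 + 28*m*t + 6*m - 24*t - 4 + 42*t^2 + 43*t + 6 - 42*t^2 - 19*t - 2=-6*m^3 + 8*m^2 + 42*m*t^2 - 2*m + t*(-9*m^2 - 5*m)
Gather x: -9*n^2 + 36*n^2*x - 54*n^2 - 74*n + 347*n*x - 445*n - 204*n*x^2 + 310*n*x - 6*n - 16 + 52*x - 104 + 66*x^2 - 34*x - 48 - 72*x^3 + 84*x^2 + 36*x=-63*n^2 - 525*n - 72*x^3 + x^2*(150 - 204*n) + x*(36*n^2 + 657*n + 54) - 168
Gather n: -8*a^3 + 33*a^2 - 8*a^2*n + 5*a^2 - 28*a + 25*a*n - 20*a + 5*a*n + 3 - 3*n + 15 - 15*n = -8*a^3 + 38*a^2 - 48*a + n*(-8*a^2 + 30*a - 18) + 18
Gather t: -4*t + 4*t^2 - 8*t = 4*t^2 - 12*t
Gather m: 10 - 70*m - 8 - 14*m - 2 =-84*m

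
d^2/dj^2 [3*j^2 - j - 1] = 6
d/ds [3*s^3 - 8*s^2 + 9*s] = 9*s^2 - 16*s + 9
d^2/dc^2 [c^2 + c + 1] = 2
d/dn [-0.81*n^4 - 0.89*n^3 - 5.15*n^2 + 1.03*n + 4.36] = -3.24*n^3 - 2.67*n^2 - 10.3*n + 1.03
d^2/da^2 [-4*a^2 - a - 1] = -8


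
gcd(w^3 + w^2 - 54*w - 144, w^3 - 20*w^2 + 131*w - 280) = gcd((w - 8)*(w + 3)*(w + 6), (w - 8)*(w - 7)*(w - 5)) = w - 8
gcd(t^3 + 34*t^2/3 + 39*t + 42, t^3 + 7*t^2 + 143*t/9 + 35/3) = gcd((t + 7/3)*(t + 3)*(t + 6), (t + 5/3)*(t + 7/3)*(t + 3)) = t^2 + 16*t/3 + 7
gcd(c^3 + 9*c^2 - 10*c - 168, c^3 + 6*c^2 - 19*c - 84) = c^2 + 3*c - 28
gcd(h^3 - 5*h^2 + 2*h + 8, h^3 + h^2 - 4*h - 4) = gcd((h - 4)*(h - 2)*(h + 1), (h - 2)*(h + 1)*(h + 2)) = h^2 - h - 2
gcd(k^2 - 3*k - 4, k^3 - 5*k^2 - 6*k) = k + 1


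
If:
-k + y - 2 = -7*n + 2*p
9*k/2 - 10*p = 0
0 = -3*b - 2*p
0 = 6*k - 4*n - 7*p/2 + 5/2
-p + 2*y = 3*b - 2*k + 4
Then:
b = 210/739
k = -700/739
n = -625/1478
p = -315/739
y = 4671/1478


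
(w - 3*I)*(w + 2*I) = w^2 - I*w + 6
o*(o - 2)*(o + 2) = o^3 - 4*o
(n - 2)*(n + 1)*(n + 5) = n^3 + 4*n^2 - 7*n - 10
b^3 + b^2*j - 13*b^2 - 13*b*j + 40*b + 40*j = (b - 8)*(b - 5)*(b + j)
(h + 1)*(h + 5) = h^2 + 6*h + 5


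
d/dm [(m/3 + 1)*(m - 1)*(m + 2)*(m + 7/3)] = 4*m^3/3 + 19*m^2/3 + 62*m/9 - 11/9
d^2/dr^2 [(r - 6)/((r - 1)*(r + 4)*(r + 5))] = 2*(3*r^5 - 12*r^4 - 331*r^3 - 1230*r^2 - 1464*r - 1466)/(r^9 + 24*r^8 + 225*r^7 + 980*r^6 + 1515*r^5 - 2256*r^4 - 8029*r^3 + 2340*r^2 + 13200*r - 8000)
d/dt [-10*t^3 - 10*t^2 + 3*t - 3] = -30*t^2 - 20*t + 3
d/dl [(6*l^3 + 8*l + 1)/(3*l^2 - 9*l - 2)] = (18*l^4 - 108*l^3 - 60*l^2 - 6*l - 7)/(9*l^4 - 54*l^3 + 69*l^2 + 36*l + 4)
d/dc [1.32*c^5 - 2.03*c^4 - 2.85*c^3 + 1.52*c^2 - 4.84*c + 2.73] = 6.6*c^4 - 8.12*c^3 - 8.55*c^2 + 3.04*c - 4.84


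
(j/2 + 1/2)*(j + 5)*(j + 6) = j^3/2 + 6*j^2 + 41*j/2 + 15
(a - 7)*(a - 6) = a^2 - 13*a + 42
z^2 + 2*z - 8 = (z - 2)*(z + 4)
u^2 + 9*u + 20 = (u + 4)*(u + 5)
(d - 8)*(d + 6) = d^2 - 2*d - 48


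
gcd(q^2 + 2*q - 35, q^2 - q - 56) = q + 7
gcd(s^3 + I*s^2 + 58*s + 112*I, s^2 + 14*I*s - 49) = s + 7*I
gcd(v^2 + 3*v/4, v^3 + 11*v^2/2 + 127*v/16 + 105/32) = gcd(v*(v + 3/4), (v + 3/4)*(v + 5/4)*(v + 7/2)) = v + 3/4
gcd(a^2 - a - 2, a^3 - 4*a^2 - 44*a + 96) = a - 2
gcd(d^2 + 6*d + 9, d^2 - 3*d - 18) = d + 3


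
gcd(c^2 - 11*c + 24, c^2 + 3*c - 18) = c - 3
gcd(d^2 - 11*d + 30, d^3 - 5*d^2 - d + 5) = d - 5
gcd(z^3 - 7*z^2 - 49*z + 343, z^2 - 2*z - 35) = z - 7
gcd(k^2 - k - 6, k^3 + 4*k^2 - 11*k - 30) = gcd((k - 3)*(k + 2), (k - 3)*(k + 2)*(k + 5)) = k^2 - k - 6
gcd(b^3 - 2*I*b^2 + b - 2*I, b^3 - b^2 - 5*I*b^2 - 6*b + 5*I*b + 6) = b - 2*I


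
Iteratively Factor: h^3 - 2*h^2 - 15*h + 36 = (h - 3)*(h^2 + h - 12) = (h - 3)*(h + 4)*(h - 3)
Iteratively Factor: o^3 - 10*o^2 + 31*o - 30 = (o - 3)*(o^2 - 7*o + 10) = (o - 3)*(o - 2)*(o - 5)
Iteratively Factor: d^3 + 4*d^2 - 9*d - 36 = (d - 3)*(d^2 + 7*d + 12) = (d - 3)*(d + 4)*(d + 3)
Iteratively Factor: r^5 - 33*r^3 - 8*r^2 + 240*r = (r - 5)*(r^4 + 5*r^3 - 8*r^2 - 48*r) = (r - 5)*(r - 3)*(r^3 + 8*r^2 + 16*r) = r*(r - 5)*(r - 3)*(r^2 + 8*r + 16) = r*(r - 5)*(r - 3)*(r + 4)*(r + 4)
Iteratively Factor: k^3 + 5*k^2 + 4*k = (k)*(k^2 + 5*k + 4) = k*(k + 4)*(k + 1)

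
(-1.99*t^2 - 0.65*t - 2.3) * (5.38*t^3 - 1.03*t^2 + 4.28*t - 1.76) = -10.7062*t^5 - 1.4473*t^4 - 20.2217*t^3 + 3.0894*t^2 - 8.7*t + 4.048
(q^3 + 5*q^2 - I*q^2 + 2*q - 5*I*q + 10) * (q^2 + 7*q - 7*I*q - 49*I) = q^5 + 12*q^4 - 8*I*q^4 + 30*q^3 - 96*I*q^3 - 60*q^2 - 294*I*q^2 - 175*q - 168*I*q - 490*I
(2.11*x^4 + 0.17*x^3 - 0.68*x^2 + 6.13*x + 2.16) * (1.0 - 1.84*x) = -3.8824*x^5 + 1.7972*x^4 + 1.4212*x^3 - 11.9592*x^2 + 2.1556*x + 2.16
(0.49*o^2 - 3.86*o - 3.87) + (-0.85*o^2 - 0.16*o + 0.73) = -0.36*o^2 - 4.02*o - 3.14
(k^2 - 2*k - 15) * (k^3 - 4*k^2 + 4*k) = k^5 - 6*k^4 - 3*k^3 + 52*k^2 - 60*k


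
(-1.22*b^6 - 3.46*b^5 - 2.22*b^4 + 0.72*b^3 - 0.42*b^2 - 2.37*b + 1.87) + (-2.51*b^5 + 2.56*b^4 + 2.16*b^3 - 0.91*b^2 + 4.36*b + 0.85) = -1.22*b^6 - 5.97*b^5 + 0.34*b^4 + 2.88*b^3 - 1.33*b^2 + 1.99*b + 2.72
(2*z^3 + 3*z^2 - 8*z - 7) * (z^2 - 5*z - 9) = 2*z^5 - 7*z^4 - 41*z^3 + 6*z^2 + 107*z + 63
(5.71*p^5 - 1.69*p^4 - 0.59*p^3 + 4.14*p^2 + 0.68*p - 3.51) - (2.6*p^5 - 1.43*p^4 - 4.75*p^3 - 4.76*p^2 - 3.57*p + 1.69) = 3.11*p^5 - 0.26*p^4 + 4.16*p^3 + 8.9*p^2 + 4.25*p - 5.2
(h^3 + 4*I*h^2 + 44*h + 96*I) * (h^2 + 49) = h^5 + 4*I*h^4 + 93*h^3 + 292*I*h^2 + 2156*h + 4704*I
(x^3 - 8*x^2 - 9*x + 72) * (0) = 0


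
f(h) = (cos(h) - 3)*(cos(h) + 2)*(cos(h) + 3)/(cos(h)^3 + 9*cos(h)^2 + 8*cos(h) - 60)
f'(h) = (cos(h) - 3)*(cos(h) + 2)*(cos(h) + 3)*(3*sin(h)*cos(h)^2 + 18*sin(h)*cos(h) + 8*sin(h))/(cos(h)^3 + 9*cos(h)^2 + 8*cos(h) - 60)^2 - (cos(h) - 3)*(cos(h) + 2)*sin(h)/(cos(h)^3 + 9*cos(h)^2 + 8*cos(h) - 60) - (cos(h) - 3)*(cos(h) + 3)*sin(h)/(cos(h)^3 + 9*cos(h)^2 + 8*cos(h) - 60) - (cos(h) + 2)*(cos(h) + 3)*sin(h)/(cos(h)^3 + 9*cos(h)^2 + 8*cos(h) - 60) = (-7*cos(h)^4 - 34*cos(h)^3 + 29*cos(h)^2 - 84*cos(h) - 684)*sin(h)/((cos(h) - 2)^2*(cos(h) + 5)^2*(cos(h) + 6)^2)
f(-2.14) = 0.21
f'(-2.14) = 0.14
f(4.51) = 0.26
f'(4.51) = 0.17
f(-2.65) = 0.15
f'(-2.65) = 0.07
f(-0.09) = 0.57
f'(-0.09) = 0.04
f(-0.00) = 0.57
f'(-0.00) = 0.00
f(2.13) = 0.21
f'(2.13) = -0.14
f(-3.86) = 0.17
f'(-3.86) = -0.10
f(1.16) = 0.38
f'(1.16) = -0.21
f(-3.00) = 0.13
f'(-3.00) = 0.02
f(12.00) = 0.51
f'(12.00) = 0.19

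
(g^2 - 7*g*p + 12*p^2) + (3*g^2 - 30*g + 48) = 4*g^2 - 7*g*p - 30*g + 12*p^2 + 48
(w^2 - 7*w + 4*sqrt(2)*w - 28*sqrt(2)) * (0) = 0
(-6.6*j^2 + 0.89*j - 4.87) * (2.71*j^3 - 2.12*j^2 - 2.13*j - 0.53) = -17.886*j^5 + 16.4039*j^4 - 1.0265*j^3 + 11.9267*j^2 + 9.9014*j + 2.5811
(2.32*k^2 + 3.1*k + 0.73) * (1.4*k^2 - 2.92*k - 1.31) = 3.248*k^4 - 2.4344*k^3 - 11.0692*k^2 - 6.1926*k - 0.9563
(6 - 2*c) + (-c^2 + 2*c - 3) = 3 - c^2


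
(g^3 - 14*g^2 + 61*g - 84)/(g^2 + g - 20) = (g^2 - 10*g + 21)/(g + 5)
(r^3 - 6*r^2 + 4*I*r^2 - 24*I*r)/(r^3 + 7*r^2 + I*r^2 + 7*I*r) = (r^2 + r*(-6 + 4*I) - 24*I)/(r^2 + r*(7 + I) + 7*I)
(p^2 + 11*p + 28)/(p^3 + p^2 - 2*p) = (p^2 + 11*p + 28)/(p*(p^2 + p - 2))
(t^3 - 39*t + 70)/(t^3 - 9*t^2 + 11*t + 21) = (t^3 - 39*t + 70)/(t^3 - 9*t^2 + 11*t + 21)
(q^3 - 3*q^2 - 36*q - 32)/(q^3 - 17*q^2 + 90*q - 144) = (q^2 + 5*q + 4)/(q^2 - 9*q + 18)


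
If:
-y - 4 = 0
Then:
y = -4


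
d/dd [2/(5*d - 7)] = -10/(5*d - 7)^2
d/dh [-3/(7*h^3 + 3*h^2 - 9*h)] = 9*(7*h^2 + 2*h - 3)/(h^2*(7*h^2 + 3*h - 9)^2)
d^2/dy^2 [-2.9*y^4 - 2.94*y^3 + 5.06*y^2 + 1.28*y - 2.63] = -34.8*y^2 - 17.64*y + 10.12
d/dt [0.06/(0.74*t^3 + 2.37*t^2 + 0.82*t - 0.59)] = (-0.1332*t^2 - 0.2844*t - 0.0492)/(0.74*t^3 + 2.37*t^2 + 0.82*t - 0.59)^2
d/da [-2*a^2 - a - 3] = -4*a - 1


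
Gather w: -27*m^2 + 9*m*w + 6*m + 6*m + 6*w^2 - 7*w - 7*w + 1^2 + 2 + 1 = -27*m^2 + 12*m + 6*w^2 + w*(9*m - 14) + 4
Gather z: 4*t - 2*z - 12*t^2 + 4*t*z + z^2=-12*t^2 + 4*t + z^2 + z*(4*t - 2)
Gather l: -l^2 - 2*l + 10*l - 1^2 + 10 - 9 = -l^2 + 8*l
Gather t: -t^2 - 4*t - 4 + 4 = -t^2 - 4*t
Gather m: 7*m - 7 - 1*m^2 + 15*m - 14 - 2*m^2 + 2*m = -3*m^2 + 24*m - 21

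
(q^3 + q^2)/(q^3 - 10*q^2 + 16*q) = q*(q + 1)/(q^2 - 10*q + 16)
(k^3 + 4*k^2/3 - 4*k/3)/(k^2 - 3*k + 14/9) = 3*k*(k + 2)/(3*k - 7)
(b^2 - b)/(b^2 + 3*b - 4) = b/(b + 4)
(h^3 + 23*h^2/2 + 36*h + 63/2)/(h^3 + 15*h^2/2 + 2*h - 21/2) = (h + 3)/(h - 1)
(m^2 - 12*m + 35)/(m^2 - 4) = (m^2 - 12*m + 35)/(m^2 - 4)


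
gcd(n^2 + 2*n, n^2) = n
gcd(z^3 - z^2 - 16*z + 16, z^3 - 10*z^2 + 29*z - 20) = z^2 - 5*z + 4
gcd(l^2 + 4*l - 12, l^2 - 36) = l + 6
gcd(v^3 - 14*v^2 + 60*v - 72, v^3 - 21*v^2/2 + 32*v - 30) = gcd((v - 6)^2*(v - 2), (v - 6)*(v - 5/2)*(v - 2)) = v^2 - 8*v + 12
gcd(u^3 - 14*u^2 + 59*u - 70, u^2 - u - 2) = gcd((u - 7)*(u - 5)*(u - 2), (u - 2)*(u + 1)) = u - 2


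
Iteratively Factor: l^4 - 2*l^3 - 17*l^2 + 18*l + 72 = (l - 3)*(l^3 + l^2 - 14*l - 24) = (l - 3)*(l + 3)*(l^2 - 2*l - 8) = (l - 4)*(l - 3)*(l + 3)*(l + 2)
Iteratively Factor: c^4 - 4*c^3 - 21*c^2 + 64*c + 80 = (c + 1)*(c^3 - 5*c^2 - 16*c + 80) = (c - 4)*(c + 1)*(c^2 - c - 20) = (c - 4)*(c + 1)*(c + 4)*(c - 5)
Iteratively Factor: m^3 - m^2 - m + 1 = (m + 1)*(m^2 - 2*m + 1) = (m - 1)*(m + 1)*(m - 1)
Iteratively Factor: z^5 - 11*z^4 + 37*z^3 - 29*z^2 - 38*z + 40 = (z + 1)*(z^4 - 12*z^3 + 49*z^2 - 78*z + 40) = (z - 5)*(z + 1)*(z^3 - 7*z^2 + 14*z - 8) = (z - 5)*(z - 1)*(z + 1)*(z^2 - 6*z + 8) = (z - 5)*(z - 4)*(z - 1)*(z + 1)*(z - 2)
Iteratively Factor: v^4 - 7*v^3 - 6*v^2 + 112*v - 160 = (v - 2)*(v^3 - 5*v^2 - 16*v + 80) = (v - 5)*(v - 2)*(v^2 - 16) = (v - 5)*(v - 2)*(v + 4)*(v - 4)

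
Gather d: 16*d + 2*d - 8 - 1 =18*d - 9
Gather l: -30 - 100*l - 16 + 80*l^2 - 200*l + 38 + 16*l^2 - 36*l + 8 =96*l^2 - 336*l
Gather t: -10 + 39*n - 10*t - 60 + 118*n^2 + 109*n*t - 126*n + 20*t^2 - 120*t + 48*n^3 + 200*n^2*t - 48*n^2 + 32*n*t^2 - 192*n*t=48*n^3 + 70*n^2 - 87*n + t^2*(32*n + 20) + t*(200*n^2 - 83*n - 130) - 70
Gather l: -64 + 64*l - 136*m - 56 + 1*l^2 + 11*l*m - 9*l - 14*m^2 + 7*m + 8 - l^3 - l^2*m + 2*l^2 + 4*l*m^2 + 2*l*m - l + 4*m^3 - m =-l^3 + l^2*(3 - m) + l*(4*m^2 + 13*m + 54) + 4*m^3 - 14*m^2 - 130*m - 112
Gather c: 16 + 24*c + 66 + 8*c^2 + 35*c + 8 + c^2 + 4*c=9*c^2 + 63*c + 90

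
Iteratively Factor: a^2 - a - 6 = (a - 3)*(a + 2)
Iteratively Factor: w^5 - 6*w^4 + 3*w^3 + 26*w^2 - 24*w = (w - 1)*(w^4 - 5*w^3 - 2*w^2 + 24*w) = w*(w - 1)*(w^3 - 5*w^2 - 2*w + 24) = w*(w - 4)*(w - 1)*(w^2 - w - 6) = w*(w - 4)*(w - 3)*(w - 1)*(w + 2)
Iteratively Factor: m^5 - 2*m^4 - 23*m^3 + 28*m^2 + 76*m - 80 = (m + 4)*(m^4 - 6*m^3 + m^2 + 24*m - 20) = (m - 2)*(m + 4)*(m^3 - 4*m^2 - 7*m + 10) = (m - 2)*(m - 1)*(m + 4)*(m^2 - 3*m - 10) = (m - 5)*(m - 2)*(m - 1)*(m + 4)*(m + 2)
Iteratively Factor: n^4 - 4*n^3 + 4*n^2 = (n - 2)*(n^3 - 2*n^2) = (n - 2)^2*(n^2) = n*(n - 2)^2*(n)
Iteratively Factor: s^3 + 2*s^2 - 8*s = (s - 2)*(s^2 + 4*s) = s*(s - 2)*(s + 4)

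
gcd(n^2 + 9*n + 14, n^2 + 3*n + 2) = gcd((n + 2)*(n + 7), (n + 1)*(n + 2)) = n + 2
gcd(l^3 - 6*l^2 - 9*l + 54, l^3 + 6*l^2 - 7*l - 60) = l - 3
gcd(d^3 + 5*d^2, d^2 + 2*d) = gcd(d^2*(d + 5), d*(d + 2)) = d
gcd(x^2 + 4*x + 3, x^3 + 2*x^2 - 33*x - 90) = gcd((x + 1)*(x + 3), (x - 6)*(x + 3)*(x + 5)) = x + 3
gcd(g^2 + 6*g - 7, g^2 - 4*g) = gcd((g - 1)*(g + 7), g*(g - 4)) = 1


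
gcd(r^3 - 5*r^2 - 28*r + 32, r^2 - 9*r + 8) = r^2 - 9*r + 8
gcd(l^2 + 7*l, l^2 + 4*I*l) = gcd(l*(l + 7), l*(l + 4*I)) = l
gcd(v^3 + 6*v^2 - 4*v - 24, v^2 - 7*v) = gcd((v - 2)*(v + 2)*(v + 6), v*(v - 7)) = 1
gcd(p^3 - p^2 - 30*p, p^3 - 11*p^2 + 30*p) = p^2 - 6*p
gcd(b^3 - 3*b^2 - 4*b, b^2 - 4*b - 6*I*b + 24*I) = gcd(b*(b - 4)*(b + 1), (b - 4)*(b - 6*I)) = b - 4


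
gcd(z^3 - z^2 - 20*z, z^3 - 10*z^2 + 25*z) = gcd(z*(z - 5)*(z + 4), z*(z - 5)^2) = z^2 - 5*z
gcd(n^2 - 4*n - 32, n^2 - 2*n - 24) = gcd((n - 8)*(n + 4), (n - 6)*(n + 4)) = n + 4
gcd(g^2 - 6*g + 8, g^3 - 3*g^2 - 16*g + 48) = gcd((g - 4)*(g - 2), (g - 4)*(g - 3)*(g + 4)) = g - 4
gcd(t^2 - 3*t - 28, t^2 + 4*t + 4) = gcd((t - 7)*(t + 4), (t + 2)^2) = 1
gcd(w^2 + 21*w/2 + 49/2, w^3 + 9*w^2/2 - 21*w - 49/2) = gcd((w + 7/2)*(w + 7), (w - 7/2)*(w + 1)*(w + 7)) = w + 7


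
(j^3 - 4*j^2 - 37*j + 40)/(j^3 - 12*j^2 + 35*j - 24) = (j + 5)/(j - 3)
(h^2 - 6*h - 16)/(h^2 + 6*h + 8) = (h - 8)/(h + 4)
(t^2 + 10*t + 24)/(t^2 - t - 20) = (t + 6)/(t - 5)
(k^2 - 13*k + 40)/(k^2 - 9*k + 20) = (k - 8)/(k - 4)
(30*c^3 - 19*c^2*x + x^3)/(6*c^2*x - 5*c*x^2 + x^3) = (5*c + x)/x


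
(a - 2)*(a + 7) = a^2 + 5*a - 14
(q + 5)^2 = q^2 + 10*q + 25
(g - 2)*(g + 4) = g^2 + 2*g - 8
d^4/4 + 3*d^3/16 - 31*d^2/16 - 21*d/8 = d*(d/4 + 1/2)*(d - 3)*(d + 7/4)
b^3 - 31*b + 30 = (b - 5)*(b - 1)*(b + 6)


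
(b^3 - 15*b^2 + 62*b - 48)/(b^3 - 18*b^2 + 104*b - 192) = (b - 1)/(b - 4)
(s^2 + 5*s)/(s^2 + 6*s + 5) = s/(s + 1)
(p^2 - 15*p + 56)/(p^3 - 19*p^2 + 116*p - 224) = 1/(p - 4)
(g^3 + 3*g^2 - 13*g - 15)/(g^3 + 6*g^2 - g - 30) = (g^2 - 2*g - 3)/(g^2 + g - 6)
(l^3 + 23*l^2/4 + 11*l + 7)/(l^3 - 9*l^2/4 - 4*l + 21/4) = (l^2 + 4*l + 4)/(l^2 - 4*l + 3)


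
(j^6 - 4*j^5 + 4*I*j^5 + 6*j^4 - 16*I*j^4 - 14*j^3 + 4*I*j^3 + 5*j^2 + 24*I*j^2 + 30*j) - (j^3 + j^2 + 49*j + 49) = j^6 - 4*j^5 + 4*I*j^5 + 6*j^4 - 16*I*j^4 - 15*j^3 + 4*I*j^3 + 4*j^2 + 24*I*j^2 - 19*j - 49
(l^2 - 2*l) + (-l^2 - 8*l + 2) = 2 - 10*l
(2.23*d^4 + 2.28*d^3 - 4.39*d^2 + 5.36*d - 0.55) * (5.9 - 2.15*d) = -4.7945*d^5 + 8.255*d^4 + 22.8905*d^3 - 37.425*d^2 + 32.8065*d - 3.245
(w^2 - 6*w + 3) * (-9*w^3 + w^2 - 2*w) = -9*w^5 + 55*w^4 - 35*w^3 + 15*w^2 - 6*w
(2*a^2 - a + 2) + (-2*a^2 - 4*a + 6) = 8 - 5*a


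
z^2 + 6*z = z*(z + 6)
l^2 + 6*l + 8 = (l + 2)*(l + 4)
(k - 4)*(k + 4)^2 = k^3 + 4*k^2 - 16*k - 64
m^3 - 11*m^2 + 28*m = m*(m - 7)*(m - 4)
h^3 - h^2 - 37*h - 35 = (h - 7)*(h + 1)*(h + 5)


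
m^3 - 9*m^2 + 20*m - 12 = (m - 6)*(m - 2)*(m - 1)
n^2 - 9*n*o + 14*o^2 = (n - 7*o)*(n - 2*o)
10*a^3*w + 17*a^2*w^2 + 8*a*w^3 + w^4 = w*(a + w)*(2*a + w)*(5*a + w)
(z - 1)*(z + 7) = z^2 + 6*z - 7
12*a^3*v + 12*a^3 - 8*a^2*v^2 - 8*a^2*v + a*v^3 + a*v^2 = (-6*a + v)*(-2*a + v)*(a*v + a)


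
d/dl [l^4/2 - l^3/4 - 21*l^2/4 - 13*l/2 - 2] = 2*l^3 - 3*l^2/4 - 21*l/2 - 13/2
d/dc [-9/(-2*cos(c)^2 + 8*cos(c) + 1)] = 36*(cos(c) - 2)*sin(c)/(8*cos(c) - cos(2*c))^2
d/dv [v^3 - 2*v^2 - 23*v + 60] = 3*v^2 - 4*v - 23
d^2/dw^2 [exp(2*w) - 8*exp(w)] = 4*(exp(w) - 2)*exp(w)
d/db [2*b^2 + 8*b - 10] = 4*b + 8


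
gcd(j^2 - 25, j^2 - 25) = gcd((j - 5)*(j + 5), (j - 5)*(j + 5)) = j^2 - 25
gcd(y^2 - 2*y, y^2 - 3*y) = y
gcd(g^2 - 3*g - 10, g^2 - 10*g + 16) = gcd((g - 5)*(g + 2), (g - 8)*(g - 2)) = 1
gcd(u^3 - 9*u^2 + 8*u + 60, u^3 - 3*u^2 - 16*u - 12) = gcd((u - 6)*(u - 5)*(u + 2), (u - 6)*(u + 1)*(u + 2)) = u^2 - 4*u - 12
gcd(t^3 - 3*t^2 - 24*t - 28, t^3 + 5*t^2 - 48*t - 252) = t - 7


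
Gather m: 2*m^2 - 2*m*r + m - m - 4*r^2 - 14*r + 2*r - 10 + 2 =2*m^2 - 2*m*r - 4*r^2 - 12*r - 8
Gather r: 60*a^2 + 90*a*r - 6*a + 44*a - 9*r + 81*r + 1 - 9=60*a^2 + 38*a + r*(90*a + 72) - 8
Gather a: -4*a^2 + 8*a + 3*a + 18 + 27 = -4*a^2 + 11*a + 45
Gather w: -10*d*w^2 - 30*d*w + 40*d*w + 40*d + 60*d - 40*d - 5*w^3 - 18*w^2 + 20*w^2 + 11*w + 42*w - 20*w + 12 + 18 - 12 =60*d - 5*w^3 + w^2*(2 - 10*d) + w*(10*d + 33) + 18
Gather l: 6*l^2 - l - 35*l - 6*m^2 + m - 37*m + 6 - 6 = 6*l^2 - 36*l - 6*m^2 - 36*m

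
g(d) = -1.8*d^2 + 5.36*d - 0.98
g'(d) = 5.36 - 3.6*d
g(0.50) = 1.25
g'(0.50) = 3.56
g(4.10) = -9.26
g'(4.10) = -9.40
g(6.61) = -44.20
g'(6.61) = -18.44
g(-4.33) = -57.94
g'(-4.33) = 20.95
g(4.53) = -13.64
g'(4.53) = -10.95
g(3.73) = -6.03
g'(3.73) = -8.07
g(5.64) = -28.01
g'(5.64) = -14.94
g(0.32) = 0.55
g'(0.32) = 4.21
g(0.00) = -0.98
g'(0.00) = 5.36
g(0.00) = -0.98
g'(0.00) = 5.36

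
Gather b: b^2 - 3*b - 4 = b^2 - 3*b - 4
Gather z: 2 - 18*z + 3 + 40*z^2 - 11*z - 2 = 40*z^2 - 29*z + 3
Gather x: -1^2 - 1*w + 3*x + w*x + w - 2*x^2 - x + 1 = -2*x^2 + x*(w + 2)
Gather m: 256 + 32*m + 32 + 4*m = 36*m + 288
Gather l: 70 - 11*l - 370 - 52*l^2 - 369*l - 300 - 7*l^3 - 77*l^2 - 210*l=-7*l^3 - 129*l^2 - 590*l - 600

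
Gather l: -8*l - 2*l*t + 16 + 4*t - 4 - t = l*(-2*t - 8) + 3*t + 12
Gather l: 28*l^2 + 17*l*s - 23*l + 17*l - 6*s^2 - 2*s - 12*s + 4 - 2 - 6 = 28*l^2 + l*(17*s - 6) - 6*s^2 - 14*s - 4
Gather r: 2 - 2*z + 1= 3 - 2*z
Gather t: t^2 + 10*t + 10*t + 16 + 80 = t^2 + 20*t + 96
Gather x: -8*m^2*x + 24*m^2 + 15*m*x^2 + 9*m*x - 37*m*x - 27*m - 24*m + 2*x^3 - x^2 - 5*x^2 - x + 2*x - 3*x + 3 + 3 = 24*m^2 - 51*m + 2*x^3 + x^2*(15*m - 6) + x*(-8*m^2 - 28*m - 2) + 6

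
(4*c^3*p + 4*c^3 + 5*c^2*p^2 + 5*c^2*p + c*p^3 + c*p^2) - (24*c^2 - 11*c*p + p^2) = 4*c^3*p + 4*c^3 + 5*c^2*p^2 + 5*c^2*p - 24*c^2 + c*p^3 + c*p^2 + 11*c*p - p^2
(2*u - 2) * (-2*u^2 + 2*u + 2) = -4*u^3 + 8*u^2 - 4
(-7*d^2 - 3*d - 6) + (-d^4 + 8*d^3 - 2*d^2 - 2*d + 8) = -d^4 + 8*d^3 - 9*d^2 - 5*d + 2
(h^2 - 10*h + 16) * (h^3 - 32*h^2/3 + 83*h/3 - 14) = h^5 - 62*h^4/3 + 451*h^3/3 - 1384*h^2/3 + 1748*h/3 - 224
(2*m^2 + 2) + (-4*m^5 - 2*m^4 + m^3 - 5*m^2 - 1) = -4*m^5 - 2*m^4 + m^3 - 3*m^2 + 1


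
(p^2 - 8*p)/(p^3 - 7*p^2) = (p - 8)/(p*(p - 7))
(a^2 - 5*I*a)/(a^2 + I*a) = (a - 5*I)/(a + I)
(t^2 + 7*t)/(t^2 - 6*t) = (t + 7)/(t - 6)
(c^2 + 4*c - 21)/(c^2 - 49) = (c - 3)/(c - 7)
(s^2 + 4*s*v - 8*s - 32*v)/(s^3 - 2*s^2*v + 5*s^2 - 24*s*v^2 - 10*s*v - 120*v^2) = (s - 8)/(s^2 - 6*s*v + 5*s - 30*v)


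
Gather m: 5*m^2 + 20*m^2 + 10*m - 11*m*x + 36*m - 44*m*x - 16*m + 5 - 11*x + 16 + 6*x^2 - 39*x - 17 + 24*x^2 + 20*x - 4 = 25*m^2 + m*(30 - 55*x) + 30*x^2 - 30*x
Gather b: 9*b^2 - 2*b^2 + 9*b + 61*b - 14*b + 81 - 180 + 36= 7*b^2 + 56*b - 63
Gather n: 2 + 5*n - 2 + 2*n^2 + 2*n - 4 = 2*n^2 + 7*n - 4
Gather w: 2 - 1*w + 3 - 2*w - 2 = 3 - 3*w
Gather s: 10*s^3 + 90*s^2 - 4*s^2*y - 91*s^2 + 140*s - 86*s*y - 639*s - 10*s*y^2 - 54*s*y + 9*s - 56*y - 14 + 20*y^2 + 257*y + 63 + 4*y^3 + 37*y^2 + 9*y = 10*s^3 + s^2*(-4*y - 1) + s*(-10*y^2 - 140*y - 490) + 4*y^3 + 57*y^2 + 210*y + 49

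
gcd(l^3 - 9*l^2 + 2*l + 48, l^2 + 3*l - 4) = 1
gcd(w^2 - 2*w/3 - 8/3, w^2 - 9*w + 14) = w - 2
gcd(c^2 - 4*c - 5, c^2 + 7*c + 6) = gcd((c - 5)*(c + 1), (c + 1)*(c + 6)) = c + 1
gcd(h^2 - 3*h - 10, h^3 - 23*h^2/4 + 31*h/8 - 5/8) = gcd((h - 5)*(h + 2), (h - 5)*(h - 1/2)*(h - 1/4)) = h - 5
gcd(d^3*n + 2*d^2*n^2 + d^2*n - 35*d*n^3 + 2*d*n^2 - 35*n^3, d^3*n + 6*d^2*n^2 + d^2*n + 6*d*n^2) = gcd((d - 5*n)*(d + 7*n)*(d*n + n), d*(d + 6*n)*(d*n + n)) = d*n + n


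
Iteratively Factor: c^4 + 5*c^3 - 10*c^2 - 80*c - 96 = (c - 4)*(c^3 + 9*c^2 + 26*c + 24) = (c - 4)*(c + 2)*(c^2 + 7*c + 12) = (c - 4)*(c + 2)*(c + 3)*(c + 4)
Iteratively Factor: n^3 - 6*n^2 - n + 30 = (n - 5)*(n^2 - n - 6) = (n - 5)*(n - 3)*(n + 2)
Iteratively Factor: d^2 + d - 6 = (d + 3)*(d - 2)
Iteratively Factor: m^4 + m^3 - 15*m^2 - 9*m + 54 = (m + 3)*(m^3 - 2*m^2 - 9*m + 18) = (m - 2)*(m + 3)*(m^2 - 9) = (m - 2)*(m + 3)^2*(m - 3)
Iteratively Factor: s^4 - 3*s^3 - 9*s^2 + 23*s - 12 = (s - 1)*(s^3 - 2*s^2 - 11*s + 12) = (s - 1)^2*(s^2 - s - 12) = (s - 4)*(s - 1)^2*(s + 3)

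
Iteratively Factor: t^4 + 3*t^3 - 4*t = (t - 1)*(t^3 + 4*t^2 + 4*t) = (t - 1)*(t + 2)*(t^2 + 2*t) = (t - 1)*(t + 2)^2*(t)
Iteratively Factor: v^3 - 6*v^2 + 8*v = (v)*(v^2 - 6*v + 8) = v*(v - 2)*(v - 4)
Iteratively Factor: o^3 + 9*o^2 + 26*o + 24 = (o + 3)*(o^2 + 6*o + 8) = (o + 2)*(o + 3)*(o + 4)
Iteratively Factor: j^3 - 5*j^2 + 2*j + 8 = (j - 4)*(j^2 - j - 2) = (j - 4)*(j + 1)*(j - 2)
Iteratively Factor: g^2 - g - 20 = (g + 4)*(g - 5)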